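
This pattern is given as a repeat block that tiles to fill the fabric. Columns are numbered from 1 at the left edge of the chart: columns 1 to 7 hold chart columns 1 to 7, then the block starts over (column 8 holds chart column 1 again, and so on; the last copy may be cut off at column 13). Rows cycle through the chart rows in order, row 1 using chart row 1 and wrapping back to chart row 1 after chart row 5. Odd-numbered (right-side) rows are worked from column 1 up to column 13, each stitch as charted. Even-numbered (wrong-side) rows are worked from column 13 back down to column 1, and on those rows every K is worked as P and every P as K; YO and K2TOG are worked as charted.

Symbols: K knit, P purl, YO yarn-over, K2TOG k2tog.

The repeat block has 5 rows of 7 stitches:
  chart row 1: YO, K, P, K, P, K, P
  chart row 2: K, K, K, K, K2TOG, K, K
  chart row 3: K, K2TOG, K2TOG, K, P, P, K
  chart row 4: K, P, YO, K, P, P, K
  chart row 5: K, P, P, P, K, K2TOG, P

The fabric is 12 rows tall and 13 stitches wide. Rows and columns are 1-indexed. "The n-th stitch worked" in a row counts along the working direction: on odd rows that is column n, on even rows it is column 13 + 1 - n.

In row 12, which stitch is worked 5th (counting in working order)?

Stitch:
P

Derivation:
Row 12 uses chart row ((12-1) mod 5)+1 = 2. Row 12 is even, so WS.
Chart row 2 tiled across columns 1-13: K K K K K2TOG K K K K K K K2TOG K
WS: work from column 13 back to column 1 (reverse the tiled row), swapping K<->P (YO and K2TOG unchanged).
Row 12 as worked: P K2TOG P P P P P P K2TOG P P P P
Counting 5 along the worked row gives P.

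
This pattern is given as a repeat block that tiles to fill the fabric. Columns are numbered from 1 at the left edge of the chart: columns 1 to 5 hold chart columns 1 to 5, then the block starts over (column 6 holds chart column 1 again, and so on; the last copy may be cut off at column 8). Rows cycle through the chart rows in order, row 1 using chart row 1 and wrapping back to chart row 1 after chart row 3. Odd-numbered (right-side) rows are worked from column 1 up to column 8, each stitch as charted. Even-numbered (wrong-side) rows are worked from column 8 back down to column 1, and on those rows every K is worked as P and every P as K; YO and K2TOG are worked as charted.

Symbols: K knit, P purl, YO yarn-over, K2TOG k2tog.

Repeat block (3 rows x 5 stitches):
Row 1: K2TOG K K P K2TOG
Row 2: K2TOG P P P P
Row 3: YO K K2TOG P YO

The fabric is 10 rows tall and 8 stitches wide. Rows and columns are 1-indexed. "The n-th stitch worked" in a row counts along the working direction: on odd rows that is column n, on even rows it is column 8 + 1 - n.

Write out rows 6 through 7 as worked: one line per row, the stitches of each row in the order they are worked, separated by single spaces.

== ROWS AS WORKED ==
K2TOG P YO YO K K2TOG P YO
K2TOG K K P K2TOG K2TOG K K

Derivation:
Row 6: chart row 3, WS - tiled (columns 1-8): YO K K2TOG P YO YO K K2TOG; work from column 8 back to 1 with K<->P swapped.
Row 7: chart row 1, RS - tile across columns 1-8 and work as-is.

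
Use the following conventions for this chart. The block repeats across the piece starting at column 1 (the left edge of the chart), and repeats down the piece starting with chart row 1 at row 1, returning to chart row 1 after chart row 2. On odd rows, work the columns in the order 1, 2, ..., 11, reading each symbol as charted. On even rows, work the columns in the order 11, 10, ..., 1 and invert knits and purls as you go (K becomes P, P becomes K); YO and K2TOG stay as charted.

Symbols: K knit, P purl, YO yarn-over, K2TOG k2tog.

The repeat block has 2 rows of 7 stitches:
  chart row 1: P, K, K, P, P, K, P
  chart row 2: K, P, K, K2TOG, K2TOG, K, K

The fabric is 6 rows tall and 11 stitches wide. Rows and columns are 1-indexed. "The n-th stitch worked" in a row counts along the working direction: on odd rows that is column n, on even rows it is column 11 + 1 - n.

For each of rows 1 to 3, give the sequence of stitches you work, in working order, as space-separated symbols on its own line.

Result:
P K K P P K P P K K P
K2TOG P K P P P K2TOG K2TOG P K P
P K K P P K P P K K P

Derivation:
Row 1: chart row 1, RS - tile across columns 1-11 and work as-is.
Row 2: chart row 2, WS - tiled (columns 1-11): K P K K2TOG K2TOG K K K P K K2TOG; work from column 11 back to 1 with K<->P swapped.
Row 3: chart row 1, RS - tile across columns 1-11 and work as-is.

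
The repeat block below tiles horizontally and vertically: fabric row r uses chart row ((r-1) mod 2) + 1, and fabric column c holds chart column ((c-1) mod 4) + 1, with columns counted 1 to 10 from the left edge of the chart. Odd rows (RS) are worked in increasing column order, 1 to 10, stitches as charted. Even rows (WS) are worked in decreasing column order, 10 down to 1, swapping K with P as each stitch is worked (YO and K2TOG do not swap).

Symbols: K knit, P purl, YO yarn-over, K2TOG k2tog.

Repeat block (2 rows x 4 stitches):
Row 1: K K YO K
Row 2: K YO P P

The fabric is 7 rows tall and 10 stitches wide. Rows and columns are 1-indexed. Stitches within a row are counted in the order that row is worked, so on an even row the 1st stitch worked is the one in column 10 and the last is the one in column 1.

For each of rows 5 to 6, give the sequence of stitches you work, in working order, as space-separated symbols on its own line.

== ROWS AS WORKED ==
K K YO K K K YO K K K
YO P K K YO P K K YO P

Derivation:
Row 5: chart row 1, RS - tile across columns 1-10 and work as-is.
Row 6: chart row 2, WS - tiled (columns 1-10): K YO P P K YO P P K YO; work from column 10 back to 1 with K<->P swapped.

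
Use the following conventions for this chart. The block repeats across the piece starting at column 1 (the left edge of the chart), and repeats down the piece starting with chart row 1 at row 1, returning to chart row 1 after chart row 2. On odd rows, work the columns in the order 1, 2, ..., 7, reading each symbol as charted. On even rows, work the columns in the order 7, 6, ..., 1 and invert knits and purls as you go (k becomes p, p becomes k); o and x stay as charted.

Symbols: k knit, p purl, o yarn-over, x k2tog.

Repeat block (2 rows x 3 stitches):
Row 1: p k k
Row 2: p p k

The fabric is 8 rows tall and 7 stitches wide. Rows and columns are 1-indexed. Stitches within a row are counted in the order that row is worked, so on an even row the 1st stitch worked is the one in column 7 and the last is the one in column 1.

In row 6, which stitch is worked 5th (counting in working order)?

Row 6: (6-1) mod 2 = 1, so use chart row 2. Even row -> WS.
Chart row 2 tiled across columns 1-7: p p k p p k p
WS row: flip the tiled sequence (start at column 7) and apply k<->p; o and x stay.
Row 6 as worked: k p k k p k k
Stitch 5 in working order -> p

Result:
p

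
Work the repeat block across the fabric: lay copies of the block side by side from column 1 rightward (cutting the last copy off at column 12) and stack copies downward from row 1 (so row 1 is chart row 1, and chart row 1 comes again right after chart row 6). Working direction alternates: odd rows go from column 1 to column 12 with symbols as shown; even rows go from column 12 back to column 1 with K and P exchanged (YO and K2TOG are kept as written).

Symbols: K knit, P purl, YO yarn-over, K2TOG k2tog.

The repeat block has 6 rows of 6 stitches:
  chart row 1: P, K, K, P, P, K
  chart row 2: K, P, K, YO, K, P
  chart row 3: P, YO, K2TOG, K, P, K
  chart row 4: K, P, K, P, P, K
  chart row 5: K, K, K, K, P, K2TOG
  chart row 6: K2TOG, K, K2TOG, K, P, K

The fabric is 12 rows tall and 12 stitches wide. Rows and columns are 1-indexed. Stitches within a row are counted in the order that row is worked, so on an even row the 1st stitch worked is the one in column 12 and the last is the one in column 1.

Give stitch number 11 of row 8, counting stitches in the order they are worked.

Row 8 uses chart row ((8-1) mod 6)+1 = 2. Row 8 is even, so WS.
Chart row 2 tiled across columns 1-12: K P K YO K P K P K YO K P
WS: work from column 12 back to column 1 (reverse the tiled row), swapping K<->P (YO and K2TOG unchanged).
Row 8 as worked: K P YO P K P K P YO P K P
Stitch 11 in working order -> K

== STITCH ==
K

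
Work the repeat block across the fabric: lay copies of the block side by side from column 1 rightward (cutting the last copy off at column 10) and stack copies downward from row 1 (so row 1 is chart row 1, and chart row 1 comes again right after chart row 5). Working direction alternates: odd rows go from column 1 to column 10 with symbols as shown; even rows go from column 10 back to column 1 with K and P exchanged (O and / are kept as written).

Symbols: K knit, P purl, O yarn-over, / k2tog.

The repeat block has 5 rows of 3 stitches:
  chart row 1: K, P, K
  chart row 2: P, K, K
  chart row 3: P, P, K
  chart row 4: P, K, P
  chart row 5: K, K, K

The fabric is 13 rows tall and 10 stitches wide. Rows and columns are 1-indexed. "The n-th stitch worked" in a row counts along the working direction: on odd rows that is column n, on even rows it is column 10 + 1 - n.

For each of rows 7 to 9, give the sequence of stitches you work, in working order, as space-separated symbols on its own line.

Row 7: chart row 2, RS - tile across columns 1-10 and work as-is.
Row 8: chart row 3, WS - tiled (columns 1-10): P P K P P K P P K P; work from column 10 back to 1 with K<->P swapped.
Row 9: chart row 4, RS - tile across columns 1-10 and work as-is.

== ROWS AS WORKED ==
P K K P K K P K K P
K P K K P K K P K K
P K P P K P P K P P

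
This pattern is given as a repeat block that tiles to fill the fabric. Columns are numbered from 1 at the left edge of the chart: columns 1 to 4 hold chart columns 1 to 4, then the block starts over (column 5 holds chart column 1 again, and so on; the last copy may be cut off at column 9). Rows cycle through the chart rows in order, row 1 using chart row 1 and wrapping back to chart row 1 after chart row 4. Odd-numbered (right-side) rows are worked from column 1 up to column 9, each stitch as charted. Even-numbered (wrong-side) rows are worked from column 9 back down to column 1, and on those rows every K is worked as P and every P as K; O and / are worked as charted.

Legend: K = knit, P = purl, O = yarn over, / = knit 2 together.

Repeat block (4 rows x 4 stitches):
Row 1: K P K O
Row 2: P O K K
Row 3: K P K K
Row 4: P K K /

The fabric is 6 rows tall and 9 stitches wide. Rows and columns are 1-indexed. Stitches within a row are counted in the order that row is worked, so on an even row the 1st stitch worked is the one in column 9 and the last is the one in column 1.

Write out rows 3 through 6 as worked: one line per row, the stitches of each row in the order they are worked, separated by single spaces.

Row 3: chart row 3, RS - tile across columns 1-9 and work as-is.
Row 4: chart row 4, WS - tiled (columns 1-9): P K K / P K K / P; work from column 9 back to 1 with K<->P swapped.
Row 5: chart row 1, RS - tile across columns 1-9 and work as-is.
Row 6: chart row 2, WS - tiled (columns 1-9): P O K K P O K K P; work from column 9 back to 1 with K<->P swapped.

== ROWS AS WORKED ==
K P K K K P K K K
K / P P K / P P K
K P K O K P K O K
K P P O K P P O K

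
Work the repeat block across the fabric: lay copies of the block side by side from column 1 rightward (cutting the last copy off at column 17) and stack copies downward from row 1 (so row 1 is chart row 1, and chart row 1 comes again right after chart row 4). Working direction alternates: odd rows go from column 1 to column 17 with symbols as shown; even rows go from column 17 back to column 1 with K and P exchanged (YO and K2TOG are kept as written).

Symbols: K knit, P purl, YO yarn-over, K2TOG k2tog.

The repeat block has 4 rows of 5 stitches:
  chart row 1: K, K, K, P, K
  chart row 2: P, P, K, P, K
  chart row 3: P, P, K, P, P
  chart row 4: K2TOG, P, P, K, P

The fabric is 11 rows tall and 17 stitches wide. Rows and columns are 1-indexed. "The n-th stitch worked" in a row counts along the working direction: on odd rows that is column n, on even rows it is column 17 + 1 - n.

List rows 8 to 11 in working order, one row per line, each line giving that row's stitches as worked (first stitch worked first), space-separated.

Result:
K K2TOG K P K K K2TOG K P K K K2TOG K P K K K2TOG
K K K P K K K K P K K K K P K K K
K K P K P K K P K P K K P K P K K
P P K P P P P K P P P P K P P P P

Derivation:
Row 8: chart row 4, WS - tiled (columns 1-17): K2TOG P P K P K2TOG P P K P K2TOG P P K P K2TOG P; work from column 17 back to 1 with K<->P swapped.
Row 9: chart row 1, RS - tile across columns 1-17 and work as-is.
Row 10: chart row 2, WS - tiled (columns 1-17): P P K P K P P K P K P P K P K P P; work from column 17 back to 1 with K<->P swapped.
Row 11: chart row 3, RS - tile across columns 1-17 and work as-is.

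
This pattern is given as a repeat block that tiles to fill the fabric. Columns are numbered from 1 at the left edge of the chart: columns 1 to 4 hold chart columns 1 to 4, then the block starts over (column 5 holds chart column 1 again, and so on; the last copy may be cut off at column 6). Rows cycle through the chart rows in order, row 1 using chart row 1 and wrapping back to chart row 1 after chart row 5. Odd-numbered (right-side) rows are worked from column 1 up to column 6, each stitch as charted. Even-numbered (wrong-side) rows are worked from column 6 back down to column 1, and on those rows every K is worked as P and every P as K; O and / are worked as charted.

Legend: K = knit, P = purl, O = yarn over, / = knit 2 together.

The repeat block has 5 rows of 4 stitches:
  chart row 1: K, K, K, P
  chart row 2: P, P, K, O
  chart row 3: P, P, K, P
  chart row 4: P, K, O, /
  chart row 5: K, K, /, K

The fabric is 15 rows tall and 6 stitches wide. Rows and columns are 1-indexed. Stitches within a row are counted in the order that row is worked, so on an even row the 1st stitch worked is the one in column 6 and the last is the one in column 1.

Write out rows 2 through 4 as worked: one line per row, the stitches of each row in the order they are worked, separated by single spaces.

Row 2: chart row 2, WS - tiled (columns 1-6): P P K O P P; work from column 6 back to 1 with K<->P swapped.
Row 3: chart row 3, RS - tile across columns 1-6 and work as-is.
Row 4: chart row 4, WS - tiled (columns 1-6): P K O / P K; work from column 6 back to 1 with K<->P swapped.

Rows as worked:
K K O P K K
P P K P P P
P K / O P K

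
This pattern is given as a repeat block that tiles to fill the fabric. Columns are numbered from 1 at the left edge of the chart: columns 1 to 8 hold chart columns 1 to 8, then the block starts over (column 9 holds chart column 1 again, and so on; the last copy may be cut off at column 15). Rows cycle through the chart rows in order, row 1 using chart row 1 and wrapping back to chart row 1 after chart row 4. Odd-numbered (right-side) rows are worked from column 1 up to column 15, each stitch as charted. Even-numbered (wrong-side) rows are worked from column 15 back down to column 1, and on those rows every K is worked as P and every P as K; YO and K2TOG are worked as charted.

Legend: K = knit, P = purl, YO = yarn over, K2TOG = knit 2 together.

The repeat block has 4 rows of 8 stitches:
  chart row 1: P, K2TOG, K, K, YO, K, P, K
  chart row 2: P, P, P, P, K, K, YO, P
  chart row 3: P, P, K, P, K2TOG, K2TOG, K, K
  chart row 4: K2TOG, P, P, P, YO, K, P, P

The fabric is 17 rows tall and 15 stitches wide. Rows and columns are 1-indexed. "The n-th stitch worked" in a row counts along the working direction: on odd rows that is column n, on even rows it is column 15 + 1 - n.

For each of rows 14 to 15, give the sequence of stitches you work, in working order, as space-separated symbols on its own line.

Result:
YO P P K K K K K YO P P K K K K
P P K P K2TOG K2TOG K K P P K P K2TOG K2TOG K

Derivation:
Row 14: chart row 2, WS - tiled (columns 1-15): P P P P K K YO P P P P P K K YO; work from column 15 back to 1 with K<->P swapped.
Row 15: chart row 3, RS - tile across columns 1-15 and work as-is.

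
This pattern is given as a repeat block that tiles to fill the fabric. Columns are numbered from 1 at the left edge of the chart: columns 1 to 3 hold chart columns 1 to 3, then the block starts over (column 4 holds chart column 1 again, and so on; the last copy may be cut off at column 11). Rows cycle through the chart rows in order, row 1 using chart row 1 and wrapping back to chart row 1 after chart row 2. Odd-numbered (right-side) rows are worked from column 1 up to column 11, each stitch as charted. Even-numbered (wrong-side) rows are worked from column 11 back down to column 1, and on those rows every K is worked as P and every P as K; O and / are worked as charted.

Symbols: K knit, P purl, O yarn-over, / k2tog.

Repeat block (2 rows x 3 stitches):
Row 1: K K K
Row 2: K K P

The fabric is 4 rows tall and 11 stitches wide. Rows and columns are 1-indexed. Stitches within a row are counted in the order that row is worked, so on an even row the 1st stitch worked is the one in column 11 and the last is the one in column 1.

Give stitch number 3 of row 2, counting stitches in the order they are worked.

== STITCH ==
K

Derivation:
Row 2 uses chart row ((2-1) mod 2)+1 = 2. Row 2 is even, so WS.
Chart row 2 tiled across columns 1-11: K K P K K P K K P K K
Wrong side: read the tiled row from column 11 down to 1 and exchange K with P (leave O, /).
Row 2 as worked: P P K P P K P P K P P
The 3rd stitch worked is K.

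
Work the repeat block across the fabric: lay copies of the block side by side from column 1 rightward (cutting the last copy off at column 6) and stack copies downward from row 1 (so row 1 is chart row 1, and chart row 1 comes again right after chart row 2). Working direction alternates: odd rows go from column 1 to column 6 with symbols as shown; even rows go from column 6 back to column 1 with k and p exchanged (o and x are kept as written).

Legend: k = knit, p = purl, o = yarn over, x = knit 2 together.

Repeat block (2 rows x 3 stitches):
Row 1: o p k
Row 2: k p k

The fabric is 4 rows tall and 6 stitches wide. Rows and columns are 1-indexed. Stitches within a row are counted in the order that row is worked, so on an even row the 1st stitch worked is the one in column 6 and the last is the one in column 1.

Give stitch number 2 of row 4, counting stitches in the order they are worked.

For row 4: chart row = ((4-1) mod 2) + 1 = 2; this is a WS (even) row.
Chart row 2 tiled across columns 1-6: k p k k p k
Wrong side: read the tiled row from column 6 down to 1 and exchange k with p (leave o, x).
Row 4 as worked: p k p p k p
Counting 2 along the worked row gives k.

Result:
k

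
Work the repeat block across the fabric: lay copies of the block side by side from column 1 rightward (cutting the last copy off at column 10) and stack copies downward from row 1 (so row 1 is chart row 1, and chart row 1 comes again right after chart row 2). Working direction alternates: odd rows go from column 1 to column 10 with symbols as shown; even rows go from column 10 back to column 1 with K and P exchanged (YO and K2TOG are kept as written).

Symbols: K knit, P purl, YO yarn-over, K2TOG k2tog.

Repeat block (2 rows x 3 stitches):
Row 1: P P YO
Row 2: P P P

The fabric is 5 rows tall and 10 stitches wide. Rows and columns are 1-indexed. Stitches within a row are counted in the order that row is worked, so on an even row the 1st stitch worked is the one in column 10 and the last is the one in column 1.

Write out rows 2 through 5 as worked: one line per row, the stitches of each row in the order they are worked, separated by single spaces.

== ROWS AS WORKED ==
K K K K K K K K K K
P P YO P P YO P P YO P
K K K K K K K K K K
P P YO P P YO P P YO P

Derivation:
Row 2: chart row 2, WS - tiled (columns 1-10): P P P P P P P P P P; work from column 10 back to 1 with K<->P swapped.
Row 3: chart row 1, RS - tile across columns 1-10 and work as-is.
Row 4: chart row 2, WS - tiled (columns 1-10): P P P P P P P P P P; work from column 10 back to 1 with K<->P swapped.
Row 5: chart row 1, RS - tile across columns 1-10 and work as-is.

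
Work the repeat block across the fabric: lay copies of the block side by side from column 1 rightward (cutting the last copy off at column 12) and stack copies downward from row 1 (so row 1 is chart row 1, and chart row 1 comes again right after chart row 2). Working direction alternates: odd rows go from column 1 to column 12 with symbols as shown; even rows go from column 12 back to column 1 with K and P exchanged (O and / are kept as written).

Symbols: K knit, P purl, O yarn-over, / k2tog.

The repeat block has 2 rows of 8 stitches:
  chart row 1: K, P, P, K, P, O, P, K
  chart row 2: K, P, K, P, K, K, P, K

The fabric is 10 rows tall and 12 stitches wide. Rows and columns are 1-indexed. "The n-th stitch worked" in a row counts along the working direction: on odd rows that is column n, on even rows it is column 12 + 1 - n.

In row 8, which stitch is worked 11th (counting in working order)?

Stitch:
K

Derivation:
Row 8: (8-1) mod 2 = 1, so use chart row 2. Even row -> WS.
Chart row 2 tiled across columns 1-12: K P K P K K P K K P K P
WS row: flip the tiled sequence (start at column 12) and apply K<->P; O and / stay.
Row 8 as worked: K P K P P K P P K P K P
Stitch 11 in working order -> K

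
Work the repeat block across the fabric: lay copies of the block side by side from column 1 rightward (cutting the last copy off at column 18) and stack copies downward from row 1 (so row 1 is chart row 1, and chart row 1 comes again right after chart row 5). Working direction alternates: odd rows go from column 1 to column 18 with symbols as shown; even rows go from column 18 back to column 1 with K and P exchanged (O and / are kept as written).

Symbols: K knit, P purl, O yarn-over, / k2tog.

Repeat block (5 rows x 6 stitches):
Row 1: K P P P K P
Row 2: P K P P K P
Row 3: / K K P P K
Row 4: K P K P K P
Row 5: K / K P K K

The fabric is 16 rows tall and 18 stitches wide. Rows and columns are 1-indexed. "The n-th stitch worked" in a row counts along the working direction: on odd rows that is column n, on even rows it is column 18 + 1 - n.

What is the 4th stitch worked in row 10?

== STITCH ==
P

Derivation:
Row 10: (10-1) mod 5 = 4, so use chart row 5. Even row -> WS.
Chart row 5 tiled across columns 1-18: K / K P K K K / K P K K K / K P K K
WS row: flip the tiled sequence (start at column 18) and apply K<->P; O and / stay.
Row 10 as worked: P P K P / P P P K P / P P P K P / P
The 4th stitch worked is P.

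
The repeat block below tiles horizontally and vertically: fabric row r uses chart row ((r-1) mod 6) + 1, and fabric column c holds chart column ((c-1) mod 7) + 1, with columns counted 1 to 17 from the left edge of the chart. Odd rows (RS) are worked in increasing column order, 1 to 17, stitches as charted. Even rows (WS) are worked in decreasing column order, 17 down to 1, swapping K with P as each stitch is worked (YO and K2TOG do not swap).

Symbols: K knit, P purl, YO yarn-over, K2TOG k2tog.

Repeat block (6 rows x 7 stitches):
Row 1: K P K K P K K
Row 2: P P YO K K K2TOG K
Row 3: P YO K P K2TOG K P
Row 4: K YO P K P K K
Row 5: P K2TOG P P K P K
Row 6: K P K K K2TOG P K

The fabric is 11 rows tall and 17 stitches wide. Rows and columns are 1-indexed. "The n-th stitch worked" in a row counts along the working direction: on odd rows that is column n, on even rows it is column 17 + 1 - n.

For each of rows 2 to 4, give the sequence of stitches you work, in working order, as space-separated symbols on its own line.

Row 2: chart row 2, WS - tiled (columns 1-17): P P YO K K K2TOG K P P YO K K K2TOG K P P YO; work from column 17 back to 1 with K<->P swapped.
Row 3: chart row 3, RS - tile across columns 1-17 and work as-is.
Row 4: chart row 4, WS - tiled (columns 1-17): K YO P K P K K K YO P K P K K K YO P; work from column 17 back to 1 with K<->P swapped.

== ROWS AS WORKED ==
YO K K P K2TOG P P YO K K P K2TOG P P YO K K
P YO K P K2TOG K P P YO K P K2TOG K P P YO K
K YO P P P K P K YO P P P K P K YO P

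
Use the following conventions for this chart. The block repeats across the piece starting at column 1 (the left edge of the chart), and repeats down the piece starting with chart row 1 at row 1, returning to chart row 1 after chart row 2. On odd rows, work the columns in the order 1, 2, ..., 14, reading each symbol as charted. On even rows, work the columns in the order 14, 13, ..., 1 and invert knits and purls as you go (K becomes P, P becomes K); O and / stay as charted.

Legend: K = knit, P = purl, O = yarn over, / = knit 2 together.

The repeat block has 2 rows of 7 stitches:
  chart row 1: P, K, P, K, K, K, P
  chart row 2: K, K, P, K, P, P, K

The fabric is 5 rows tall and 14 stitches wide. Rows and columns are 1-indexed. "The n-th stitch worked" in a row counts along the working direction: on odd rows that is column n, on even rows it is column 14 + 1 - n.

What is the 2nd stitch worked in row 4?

For row 4: chart row = ((4-1) mod 2) + 1 = 2; this is a WS (even) row.
Chart row 2 tiled across columns 1-14: K K P K P P K K K P K P P K
WS row: flip the tiled sequence (start at column 14) and apply K<->P; O and / stay.
Row 4 as worked: P K K P K P P P K K P K P P
The 2nd stitch worked is K.

== STITCH ==
K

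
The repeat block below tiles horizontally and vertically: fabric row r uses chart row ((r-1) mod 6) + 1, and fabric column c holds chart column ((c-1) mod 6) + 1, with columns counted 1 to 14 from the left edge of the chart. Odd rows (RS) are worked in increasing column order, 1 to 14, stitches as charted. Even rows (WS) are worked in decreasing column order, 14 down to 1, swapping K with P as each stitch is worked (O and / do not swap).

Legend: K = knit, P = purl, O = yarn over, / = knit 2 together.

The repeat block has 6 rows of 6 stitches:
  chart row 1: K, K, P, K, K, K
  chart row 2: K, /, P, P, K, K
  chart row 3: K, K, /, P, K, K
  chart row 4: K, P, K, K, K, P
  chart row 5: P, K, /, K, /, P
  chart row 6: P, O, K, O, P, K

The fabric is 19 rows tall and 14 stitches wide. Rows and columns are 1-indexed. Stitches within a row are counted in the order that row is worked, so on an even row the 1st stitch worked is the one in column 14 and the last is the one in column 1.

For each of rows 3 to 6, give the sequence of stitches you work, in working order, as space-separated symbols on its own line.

Row 3: chart row 3, RS - tile across columns 1-14 and work as-is.
Row 4: chart row 4, WS - tiled (columns 1-14): K P K K K P K P K K K P K P; work from column 14 back to 1 with K<->P swapped.
Row 5: chart row 5, RS - tile across columns 1-14 and work as-is.
Row 6: chart row 6, WS - tiled (columns 1-14): P O K O P K P O K O P K P O; work from column 14 back to 1 with K<->P swapped.

Rows as worked:
K K / P K K K K / P K K K K
K P K P P P K P K P P P K P
P K / K / P P K / K / P P K
O K P K O P O K P K O P O K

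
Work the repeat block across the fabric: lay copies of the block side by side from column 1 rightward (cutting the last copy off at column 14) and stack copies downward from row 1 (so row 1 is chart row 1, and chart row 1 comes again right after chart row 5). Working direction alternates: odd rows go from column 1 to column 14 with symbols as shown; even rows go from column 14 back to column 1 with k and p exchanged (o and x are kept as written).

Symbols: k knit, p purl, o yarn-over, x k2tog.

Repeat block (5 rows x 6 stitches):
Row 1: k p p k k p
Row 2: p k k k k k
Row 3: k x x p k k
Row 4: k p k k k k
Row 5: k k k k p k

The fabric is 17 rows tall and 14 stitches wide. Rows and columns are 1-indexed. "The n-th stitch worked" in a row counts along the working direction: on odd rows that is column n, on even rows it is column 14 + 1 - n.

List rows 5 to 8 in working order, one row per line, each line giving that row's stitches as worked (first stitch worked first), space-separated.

Row 5: chart row 5, RS - tile across columns 1-14 and work as-is.
Row 6: chart row 1, WS - tiled (columns 1-14): k p p k k p k p p k k p k p; work from column 14 back to 1 with k<->p swapped.
Row 7: chart row 2, RS - tile across columns 1-14 and work as-is.
Row 8: chart row 3, WS - tiled (columns 1-14): k x x p k k k x x p k k k x; work from column 14 back to 1 with k<->p swapped.

Result:
k k k k p k k k k k p k k k
k p k p p k k p k p p k k p
p k k k k k p k k k k k p k
x p p p k x x p p p k x x p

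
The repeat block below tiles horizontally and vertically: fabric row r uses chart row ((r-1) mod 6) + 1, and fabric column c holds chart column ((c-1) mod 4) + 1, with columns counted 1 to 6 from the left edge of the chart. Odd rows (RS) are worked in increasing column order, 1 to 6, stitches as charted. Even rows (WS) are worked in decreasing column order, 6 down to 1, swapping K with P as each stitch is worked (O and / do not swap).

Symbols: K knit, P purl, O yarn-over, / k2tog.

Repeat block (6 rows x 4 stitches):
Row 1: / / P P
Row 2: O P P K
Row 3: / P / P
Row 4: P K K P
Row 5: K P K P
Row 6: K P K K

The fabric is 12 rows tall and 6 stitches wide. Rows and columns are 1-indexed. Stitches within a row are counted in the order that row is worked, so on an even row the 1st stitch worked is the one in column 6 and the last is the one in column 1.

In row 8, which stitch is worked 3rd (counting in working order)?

== STITCH ==
P

Derivation:
Row 8 uses chart row ((8-1) mod 6)+1 = 2. Row 8 is even, so WS.
Chart row 2 tiled across columns 1-6: O P P K O P
Wrong side: read the tiled row from column 6 down to 1 and exchange K with P (leave O, /).
Row 8 as worked: K O P K K O
Counting 3 along the worked row gives P.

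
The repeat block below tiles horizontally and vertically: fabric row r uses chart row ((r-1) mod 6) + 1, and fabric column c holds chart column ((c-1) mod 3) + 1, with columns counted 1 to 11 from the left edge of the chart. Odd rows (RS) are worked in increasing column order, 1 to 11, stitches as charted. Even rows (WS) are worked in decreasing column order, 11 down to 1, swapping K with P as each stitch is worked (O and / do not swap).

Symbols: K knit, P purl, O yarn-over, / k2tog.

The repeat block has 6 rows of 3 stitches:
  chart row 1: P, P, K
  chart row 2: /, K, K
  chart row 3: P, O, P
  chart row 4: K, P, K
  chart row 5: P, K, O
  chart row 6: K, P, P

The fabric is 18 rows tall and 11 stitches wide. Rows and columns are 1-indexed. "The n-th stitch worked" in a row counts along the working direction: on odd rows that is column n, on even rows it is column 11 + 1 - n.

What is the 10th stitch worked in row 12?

== STITCH ==
K

Derivation:
For row 12: chart row = ((12-1) mod 6) + 1 = 6; this is a WS (even) row.
Chart row 6 tiled across columns 1-11: K P P K P P K P P K P
WS row: flip the tiled sequence (start at column 11) and apply K<->P; O and / stay.
Row 12 as worked: K P K K P K K P K K P
Stitch 10 in working order -> K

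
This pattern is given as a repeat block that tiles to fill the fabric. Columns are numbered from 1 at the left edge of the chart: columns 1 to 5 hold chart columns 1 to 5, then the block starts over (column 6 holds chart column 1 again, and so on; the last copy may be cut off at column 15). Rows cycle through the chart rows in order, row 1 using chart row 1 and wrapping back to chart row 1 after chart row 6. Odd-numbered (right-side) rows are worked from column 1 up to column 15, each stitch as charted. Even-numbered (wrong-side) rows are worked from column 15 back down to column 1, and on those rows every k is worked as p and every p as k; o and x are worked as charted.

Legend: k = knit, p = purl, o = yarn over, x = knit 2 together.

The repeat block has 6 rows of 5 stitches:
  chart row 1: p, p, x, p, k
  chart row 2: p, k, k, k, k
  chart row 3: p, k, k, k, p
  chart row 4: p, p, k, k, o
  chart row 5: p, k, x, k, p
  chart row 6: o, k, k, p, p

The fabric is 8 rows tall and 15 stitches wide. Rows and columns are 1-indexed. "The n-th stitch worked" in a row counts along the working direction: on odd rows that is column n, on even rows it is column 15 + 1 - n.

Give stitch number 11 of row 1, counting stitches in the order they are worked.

Result:
p

Derivation:
For row 1: chart row = ((1-1) mod 6) + 1 = 1; this is a RS (odd) row.
Chart row 1 tiled across columns 1-15: p p x p k p p x p k p p x p k
RS: work column 1 to column 15, symbols as charted — the tiled row is the row as worked.
The 11th stitch worked is p.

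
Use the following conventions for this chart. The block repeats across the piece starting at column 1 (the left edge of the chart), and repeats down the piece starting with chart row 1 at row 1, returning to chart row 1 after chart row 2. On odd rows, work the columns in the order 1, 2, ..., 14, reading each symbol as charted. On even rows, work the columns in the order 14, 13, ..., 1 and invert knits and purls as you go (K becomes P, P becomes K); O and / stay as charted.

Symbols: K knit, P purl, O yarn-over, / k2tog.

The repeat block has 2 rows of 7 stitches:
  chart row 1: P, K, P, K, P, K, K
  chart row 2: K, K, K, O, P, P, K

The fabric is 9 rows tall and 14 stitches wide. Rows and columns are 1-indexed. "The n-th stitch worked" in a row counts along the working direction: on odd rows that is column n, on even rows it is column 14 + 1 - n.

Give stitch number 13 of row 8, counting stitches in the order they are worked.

== STITCH ==
P

Derivation:
Row 8 uses chart row ((8-1) mod 2)+1 = 2. Row 8 is even, so WS.
Chart row 2 tiled across columns 1-14: K K K O P P K K K K O P P K
Wrong side: read the tiled row from column 14 down to 1 and exchange K with P (leave O, /).
Row 8 as worked: P K K O P P P P K K O P P P
Stitch 13 in working order -> P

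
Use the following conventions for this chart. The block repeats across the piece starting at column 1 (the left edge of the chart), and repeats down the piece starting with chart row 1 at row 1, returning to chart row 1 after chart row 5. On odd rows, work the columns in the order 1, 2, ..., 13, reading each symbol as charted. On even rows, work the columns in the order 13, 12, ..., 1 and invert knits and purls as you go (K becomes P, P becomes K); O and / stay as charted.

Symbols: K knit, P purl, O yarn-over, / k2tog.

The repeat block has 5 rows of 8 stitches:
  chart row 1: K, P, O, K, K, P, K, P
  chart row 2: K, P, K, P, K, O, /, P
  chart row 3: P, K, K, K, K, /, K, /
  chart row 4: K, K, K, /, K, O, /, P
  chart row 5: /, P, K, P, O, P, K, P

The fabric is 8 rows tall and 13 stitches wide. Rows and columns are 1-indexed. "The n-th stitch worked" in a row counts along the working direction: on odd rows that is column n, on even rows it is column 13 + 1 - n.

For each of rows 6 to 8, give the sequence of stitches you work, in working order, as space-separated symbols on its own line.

Row 6: chart row 1, WS - tiled (columns 1-13): K P O K K P K P K P O K K; work from column 13 back to 1 with K<->P swapped.
Row 7: chart row 2, RS - tile across columns 1-13 and work as-is.
Row 8: chart row 3, WS - tiled (columns 1-13): P K K K K / K / P K K K K; work from column 13 back to 1 with K<->P swapped.

Result:
P P O K P K P K P P O K P
K P K P K O / P K P K P K
P P P P K / P / P P P P K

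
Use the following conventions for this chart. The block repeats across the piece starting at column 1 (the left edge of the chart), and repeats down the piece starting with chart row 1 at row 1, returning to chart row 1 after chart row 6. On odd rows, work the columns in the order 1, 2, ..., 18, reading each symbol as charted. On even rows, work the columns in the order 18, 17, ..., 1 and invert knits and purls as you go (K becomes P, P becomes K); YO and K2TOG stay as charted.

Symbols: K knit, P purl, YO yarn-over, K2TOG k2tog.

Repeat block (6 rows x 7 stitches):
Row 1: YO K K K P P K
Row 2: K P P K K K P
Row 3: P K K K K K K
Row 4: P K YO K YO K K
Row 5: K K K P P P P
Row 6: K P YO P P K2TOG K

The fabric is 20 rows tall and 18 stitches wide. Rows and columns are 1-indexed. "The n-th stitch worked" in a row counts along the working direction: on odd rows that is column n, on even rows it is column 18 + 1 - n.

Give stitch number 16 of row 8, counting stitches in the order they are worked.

Row 8: (8-1) mod 6 = 1, so use chart row 2. Even row -> WS.
Chart row 2 tiled across columns 1-18: K P P K K K P K P P K K K P K P P K
Wrong side: read the tiled row from column 18 down to 1 and exchange K with P (leave YO, K2TOG).
Row 8 as worked: P K K P K P P P K K P K P P P K K P
Stitch 16 in working order -> K

== STITCH ==
K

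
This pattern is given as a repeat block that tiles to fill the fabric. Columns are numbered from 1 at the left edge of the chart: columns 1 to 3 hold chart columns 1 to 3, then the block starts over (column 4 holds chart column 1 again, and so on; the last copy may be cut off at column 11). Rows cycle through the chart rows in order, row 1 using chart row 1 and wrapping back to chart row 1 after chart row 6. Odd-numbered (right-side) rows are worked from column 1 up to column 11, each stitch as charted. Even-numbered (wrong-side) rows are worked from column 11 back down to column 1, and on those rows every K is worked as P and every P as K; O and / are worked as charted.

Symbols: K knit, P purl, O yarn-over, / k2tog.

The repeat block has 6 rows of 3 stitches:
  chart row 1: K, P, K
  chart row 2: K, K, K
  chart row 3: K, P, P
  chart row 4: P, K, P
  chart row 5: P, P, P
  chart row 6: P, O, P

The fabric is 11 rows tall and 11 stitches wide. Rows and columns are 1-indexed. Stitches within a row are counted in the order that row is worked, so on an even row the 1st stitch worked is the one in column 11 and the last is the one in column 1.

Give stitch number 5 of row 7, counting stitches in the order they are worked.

For row 7: chart row = ((7-1) mod 6) + 1 = 1; this is a RS (odd) row.
Chart row 1 tiled across columns 1-11: K P K K P K K P K K P
RS row: no reversal, no swap; stitch n worked = column n.
The 5th stitch worked is P.

== STITCH ==
P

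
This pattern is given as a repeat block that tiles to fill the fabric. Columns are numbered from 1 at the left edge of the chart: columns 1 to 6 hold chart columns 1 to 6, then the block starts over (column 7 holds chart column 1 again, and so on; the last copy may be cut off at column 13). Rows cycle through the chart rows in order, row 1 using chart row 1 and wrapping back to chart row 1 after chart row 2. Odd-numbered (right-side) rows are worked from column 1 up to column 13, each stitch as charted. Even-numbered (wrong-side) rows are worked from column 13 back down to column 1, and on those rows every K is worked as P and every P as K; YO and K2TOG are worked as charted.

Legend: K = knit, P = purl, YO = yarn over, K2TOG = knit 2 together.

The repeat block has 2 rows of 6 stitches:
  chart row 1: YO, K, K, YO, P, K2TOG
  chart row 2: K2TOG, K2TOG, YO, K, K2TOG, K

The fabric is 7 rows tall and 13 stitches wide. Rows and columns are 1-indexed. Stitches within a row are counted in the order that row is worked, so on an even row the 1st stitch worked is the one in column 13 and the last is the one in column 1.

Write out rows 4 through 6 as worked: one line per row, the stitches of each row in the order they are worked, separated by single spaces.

Row 4: chart row 2, WS - tiled (columns 1-13): K2TOG K2TOG YO K K2TOG K K2TOG K2TOG YO K K2TOG K K2TOG; work from column 13 back to 1 with K<->P swapped.
Row 5: chart row 1, RS - tile across columns 1-13 and work as-is.
Row 6: chart row 2, WS - tiled (columns 1-13): K2TOG K2TOG YO K K2TOG K K2TOG K2TOG YO K K2TOG K K2TOG; work from column 13 back to 1 with K<->P swapped.

Rows as worked:
K2TOG P K2TOG P YO K2TOG K2TOG P K2TOG P YO K2TOG K2TOG
YO K K YO P K2TOG YO K K YO P K2TOG YO
K2TOG P K2TOG P YO K2TOG K2TOG P K2TOG P YO K2TOG K2TOG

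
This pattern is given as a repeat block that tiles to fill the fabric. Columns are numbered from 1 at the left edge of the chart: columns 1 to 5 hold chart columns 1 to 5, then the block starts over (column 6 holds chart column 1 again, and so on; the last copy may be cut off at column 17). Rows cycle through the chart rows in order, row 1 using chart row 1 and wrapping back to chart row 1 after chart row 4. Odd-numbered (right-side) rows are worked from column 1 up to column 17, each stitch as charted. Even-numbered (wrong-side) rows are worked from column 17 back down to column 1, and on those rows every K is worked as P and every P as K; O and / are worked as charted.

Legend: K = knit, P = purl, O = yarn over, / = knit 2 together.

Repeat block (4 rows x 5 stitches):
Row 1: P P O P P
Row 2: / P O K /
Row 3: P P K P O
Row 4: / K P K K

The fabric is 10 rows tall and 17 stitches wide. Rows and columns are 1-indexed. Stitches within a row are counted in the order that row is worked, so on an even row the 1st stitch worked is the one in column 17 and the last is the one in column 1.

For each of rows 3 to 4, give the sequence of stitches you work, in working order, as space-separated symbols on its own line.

Result:
P P K P O P P K P O P P K P O P P
P / P P K P / P P K P / P P K P /

Derivation:
Row 3: chart row 3, RS - tile across columns 1-17 and work as-is.
Row 4: chart row 4, WS - tiled (columns 1-17): / K P K K / K P K K / K P K K / K; work from column 17 back to 1 with K<->P swapped.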